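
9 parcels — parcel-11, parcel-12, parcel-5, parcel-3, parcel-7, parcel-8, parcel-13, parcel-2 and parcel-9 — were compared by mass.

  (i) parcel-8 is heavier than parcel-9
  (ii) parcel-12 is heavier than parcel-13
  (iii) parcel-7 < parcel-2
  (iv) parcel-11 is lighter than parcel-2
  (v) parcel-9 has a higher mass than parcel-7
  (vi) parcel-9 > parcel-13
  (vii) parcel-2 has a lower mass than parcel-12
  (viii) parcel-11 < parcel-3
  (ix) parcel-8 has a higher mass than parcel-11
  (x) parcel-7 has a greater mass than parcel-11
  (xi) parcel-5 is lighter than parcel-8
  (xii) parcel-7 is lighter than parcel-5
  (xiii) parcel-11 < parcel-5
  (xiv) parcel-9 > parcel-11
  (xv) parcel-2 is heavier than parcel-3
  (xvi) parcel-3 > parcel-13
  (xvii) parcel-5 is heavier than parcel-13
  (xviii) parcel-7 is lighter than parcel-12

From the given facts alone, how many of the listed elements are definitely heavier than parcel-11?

7

From parcel-11 the given relations immediately reach parcel-3, parcel-7, parcel-9, parcel-5, parcel-2, parcel-8.
From those, parcel-12 — 7 in total.
Nothing else is reachable above parcel-11; 7 in all.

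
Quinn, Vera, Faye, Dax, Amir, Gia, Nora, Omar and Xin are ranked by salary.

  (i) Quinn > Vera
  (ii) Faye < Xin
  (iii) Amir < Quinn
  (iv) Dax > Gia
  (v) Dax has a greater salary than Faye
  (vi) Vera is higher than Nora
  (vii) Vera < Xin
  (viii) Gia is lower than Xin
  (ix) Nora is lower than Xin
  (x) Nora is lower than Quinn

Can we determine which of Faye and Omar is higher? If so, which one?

undetermined

Following every chain through Omar: nothing is chained to Omar.
Faye is not reached, and no chain runs the other way from Faye to Omar.
So the given relations leave the order of Omar and Faye undetermined.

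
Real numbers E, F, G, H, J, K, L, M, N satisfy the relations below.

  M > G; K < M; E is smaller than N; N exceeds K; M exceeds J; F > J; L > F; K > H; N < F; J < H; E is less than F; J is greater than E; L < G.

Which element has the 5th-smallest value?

The consecutive relations fix a unique order: E < J < H < K < N < F < L < G < M.
Counting 5 from the smallest end gives N.

N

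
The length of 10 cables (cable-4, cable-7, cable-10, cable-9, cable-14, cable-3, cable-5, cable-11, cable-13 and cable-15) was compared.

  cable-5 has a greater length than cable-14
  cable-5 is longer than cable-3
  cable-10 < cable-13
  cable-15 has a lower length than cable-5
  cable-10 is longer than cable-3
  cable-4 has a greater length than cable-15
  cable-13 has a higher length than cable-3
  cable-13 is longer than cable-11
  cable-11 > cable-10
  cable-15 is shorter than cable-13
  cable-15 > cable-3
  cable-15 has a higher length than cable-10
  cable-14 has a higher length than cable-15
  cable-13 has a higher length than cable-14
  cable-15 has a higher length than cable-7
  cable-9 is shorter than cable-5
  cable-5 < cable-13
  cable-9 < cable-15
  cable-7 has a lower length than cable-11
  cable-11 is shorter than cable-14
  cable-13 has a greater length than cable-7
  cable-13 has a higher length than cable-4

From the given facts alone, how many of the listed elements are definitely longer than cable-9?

5

The elements the relations force above cable-9 are cable-15, cable-14, cable-5, cable-4, cable-13 — no chain reaches any other.
That is 5.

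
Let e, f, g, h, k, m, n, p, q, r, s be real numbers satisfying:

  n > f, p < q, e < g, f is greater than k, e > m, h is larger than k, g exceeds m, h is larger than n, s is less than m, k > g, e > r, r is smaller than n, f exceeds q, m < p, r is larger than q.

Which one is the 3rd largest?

Chaining the given pairs: s < m < p < q < r < e < g < k < f < n < h.
Counting 3 from the largest end gives f.

f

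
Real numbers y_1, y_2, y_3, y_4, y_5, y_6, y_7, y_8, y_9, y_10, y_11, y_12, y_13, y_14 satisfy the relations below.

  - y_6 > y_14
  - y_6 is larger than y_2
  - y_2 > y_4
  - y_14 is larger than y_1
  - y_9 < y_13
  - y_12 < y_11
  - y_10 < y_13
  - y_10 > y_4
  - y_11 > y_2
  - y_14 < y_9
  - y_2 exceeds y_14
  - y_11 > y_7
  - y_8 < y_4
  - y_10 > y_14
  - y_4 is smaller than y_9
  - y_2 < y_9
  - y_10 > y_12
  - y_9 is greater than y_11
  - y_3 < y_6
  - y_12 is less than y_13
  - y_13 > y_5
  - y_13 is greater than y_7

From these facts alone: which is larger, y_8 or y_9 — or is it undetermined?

y_8 < y_4 and y_4 < y_2 give y_8 < y_2.
Then y_2 < y_11 extends the chain to y_11.
With y_11 < y_9: y_8 < y_4 < y_2 < y_11 < y_9.
So y_9 is larger.

y_9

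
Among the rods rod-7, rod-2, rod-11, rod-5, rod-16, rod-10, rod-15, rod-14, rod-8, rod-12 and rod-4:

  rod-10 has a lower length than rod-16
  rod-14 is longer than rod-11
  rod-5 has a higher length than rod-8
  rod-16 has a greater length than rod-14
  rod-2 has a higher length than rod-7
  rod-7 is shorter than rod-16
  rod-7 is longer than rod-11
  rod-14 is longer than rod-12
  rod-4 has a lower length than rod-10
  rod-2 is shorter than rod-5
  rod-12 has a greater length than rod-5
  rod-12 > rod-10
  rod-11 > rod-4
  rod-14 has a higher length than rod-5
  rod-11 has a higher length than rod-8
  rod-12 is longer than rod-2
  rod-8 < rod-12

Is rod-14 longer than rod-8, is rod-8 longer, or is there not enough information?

rod-14

rod-8 < rod-11 < rod-7 < rod-2 < rod-5 < rod-12 < rod-14, by transitivity through rod-11, rod-7, rod-2, rod-5, rod-12.
So rod-14 is longer.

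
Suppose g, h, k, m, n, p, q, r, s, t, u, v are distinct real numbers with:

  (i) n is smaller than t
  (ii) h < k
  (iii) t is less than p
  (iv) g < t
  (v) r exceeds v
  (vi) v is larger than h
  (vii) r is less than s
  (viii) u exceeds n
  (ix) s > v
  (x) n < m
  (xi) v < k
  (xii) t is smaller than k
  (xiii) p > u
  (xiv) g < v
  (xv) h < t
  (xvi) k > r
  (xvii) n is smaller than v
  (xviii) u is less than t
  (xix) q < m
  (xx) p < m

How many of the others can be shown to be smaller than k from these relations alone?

The elements the relations force below k are h, n, u, g, v, r, t — no chain reaches any other.
That is 7.

7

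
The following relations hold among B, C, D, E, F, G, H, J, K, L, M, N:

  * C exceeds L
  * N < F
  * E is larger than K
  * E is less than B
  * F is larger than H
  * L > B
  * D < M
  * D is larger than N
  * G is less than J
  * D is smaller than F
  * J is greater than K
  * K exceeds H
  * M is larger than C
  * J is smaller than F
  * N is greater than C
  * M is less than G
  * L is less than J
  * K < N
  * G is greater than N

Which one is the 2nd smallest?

K

Piecing the relations together gives one ordering: H < K < E < B < L < C < N < D < M < G < J < F.
Counting 2 from the smallest end gives K.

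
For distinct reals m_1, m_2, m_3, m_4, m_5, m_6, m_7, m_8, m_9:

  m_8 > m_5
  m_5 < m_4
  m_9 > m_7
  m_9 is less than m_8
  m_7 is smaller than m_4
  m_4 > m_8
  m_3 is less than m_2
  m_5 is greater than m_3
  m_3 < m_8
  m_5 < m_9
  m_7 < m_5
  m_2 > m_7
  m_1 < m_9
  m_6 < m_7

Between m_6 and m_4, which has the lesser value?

Chaining the given relations: m_6 < m_7 < m_5 < m_9 < m_8 < m_4.
So m_6 < m_4; m_6 is the smaller of the two.

m_6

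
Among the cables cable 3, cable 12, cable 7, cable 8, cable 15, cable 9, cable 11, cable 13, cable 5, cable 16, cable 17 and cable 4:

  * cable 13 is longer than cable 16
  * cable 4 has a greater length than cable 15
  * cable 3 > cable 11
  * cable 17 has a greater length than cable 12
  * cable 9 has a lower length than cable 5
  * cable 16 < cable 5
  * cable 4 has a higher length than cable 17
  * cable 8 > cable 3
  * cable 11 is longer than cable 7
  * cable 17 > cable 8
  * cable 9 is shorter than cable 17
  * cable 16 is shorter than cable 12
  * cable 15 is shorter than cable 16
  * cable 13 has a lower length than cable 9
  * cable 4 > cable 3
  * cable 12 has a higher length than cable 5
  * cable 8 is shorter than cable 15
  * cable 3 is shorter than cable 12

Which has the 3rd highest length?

cable 12

The consecutive relations fix a unique order: cable 7 < cable 11 < cable 3 < cable 8 < cable 15 < cable 16 < cable 13 < cable 9 < cable 5 < cable 12 < cable 17 < cable 4.
Counting 3 from the largest end gives cable 12.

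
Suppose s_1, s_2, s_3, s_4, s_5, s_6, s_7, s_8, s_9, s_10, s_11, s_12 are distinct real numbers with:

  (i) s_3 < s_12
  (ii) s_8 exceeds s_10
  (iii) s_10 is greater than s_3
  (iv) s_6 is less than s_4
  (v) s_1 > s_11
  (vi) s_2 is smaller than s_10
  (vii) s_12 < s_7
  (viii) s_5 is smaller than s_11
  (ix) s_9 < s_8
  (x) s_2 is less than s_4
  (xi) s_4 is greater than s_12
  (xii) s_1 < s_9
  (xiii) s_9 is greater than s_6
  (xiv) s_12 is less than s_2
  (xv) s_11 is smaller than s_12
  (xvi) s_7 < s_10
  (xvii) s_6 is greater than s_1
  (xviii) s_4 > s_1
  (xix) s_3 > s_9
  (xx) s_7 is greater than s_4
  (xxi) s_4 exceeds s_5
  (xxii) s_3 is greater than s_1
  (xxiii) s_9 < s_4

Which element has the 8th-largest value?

s_9

Chaining the given pairs: s_5 < s_11 < s_1 < s_6 < s_9 < s_3 < s_12 < s_2 < s_4 < s_7 < s_10 < s_8.
The 8th largest is s_9.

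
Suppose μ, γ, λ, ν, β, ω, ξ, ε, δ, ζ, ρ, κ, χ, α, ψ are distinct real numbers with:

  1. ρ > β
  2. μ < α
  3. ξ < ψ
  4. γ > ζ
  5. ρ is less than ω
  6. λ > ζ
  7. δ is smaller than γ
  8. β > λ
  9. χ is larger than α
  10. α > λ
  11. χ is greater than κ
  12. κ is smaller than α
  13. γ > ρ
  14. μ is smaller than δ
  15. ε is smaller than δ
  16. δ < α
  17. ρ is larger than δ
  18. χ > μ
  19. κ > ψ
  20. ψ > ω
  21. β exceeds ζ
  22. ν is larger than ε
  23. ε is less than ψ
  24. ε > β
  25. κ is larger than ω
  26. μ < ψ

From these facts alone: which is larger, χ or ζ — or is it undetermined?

The relevant relations are ζ < λ; λ < β; β < ε; ε < δ; δ < ρ; ρ < ω; ω < ψ; ψ < κ; κ < α; α < χ.
Chaining these gives ζ < λ < β < ε < δ < ρ < ω < ψ < κ < α < χ.
So χ is larger.

χ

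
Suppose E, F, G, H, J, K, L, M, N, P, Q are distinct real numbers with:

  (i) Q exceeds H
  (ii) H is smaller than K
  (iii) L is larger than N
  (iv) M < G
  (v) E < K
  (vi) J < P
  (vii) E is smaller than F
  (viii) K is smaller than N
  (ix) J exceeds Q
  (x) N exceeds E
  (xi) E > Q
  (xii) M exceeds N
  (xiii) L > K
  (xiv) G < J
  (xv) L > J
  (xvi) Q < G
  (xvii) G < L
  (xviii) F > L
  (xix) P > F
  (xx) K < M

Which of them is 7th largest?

The consecutive relations fix a unique order: H < Q < E < K < N < M < G < J < L < F < P.
The 7th largest is N.

N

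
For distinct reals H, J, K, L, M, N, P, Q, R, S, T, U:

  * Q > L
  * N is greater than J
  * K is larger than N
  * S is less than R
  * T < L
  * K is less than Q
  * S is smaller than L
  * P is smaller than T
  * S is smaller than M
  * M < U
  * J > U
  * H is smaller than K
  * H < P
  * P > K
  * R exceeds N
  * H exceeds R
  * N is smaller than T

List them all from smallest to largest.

S < M < U < J < N < R < H < K < P < T < L < Q

Nothing is placed below S, so it is least; from there S < M; M < U; U < J; J < N; N < R; R < H; H < K; K < P; P < T; T < L; L < Q, each given directly.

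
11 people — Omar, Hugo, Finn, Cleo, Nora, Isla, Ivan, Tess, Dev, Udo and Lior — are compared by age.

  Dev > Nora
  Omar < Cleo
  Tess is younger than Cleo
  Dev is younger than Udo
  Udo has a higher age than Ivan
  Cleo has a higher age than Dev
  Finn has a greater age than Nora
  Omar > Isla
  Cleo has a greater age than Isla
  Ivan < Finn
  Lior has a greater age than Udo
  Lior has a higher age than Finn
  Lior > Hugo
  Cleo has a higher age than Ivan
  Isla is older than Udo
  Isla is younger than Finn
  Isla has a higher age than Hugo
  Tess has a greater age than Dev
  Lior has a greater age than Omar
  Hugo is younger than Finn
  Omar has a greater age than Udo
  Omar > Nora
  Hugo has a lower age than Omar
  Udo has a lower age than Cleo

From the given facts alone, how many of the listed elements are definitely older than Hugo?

Directly above Hugo: Isla, Omar, Finn, Lior.
One step further: Cleo (5 so far).
No other element is forced above Hugo by the given relations, so the count is 5.

5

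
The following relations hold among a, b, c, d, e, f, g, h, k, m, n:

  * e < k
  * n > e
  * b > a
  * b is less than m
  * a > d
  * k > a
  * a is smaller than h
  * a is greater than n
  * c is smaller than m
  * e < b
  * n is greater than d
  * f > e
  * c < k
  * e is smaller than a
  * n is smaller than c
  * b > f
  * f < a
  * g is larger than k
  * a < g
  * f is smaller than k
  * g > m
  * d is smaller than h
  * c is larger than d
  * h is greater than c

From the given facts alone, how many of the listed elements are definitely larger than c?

From c the given relations immediately reach k, m, h.
From those, g — 4 in total.
Nothing else is reachable above c; 4 in all.

4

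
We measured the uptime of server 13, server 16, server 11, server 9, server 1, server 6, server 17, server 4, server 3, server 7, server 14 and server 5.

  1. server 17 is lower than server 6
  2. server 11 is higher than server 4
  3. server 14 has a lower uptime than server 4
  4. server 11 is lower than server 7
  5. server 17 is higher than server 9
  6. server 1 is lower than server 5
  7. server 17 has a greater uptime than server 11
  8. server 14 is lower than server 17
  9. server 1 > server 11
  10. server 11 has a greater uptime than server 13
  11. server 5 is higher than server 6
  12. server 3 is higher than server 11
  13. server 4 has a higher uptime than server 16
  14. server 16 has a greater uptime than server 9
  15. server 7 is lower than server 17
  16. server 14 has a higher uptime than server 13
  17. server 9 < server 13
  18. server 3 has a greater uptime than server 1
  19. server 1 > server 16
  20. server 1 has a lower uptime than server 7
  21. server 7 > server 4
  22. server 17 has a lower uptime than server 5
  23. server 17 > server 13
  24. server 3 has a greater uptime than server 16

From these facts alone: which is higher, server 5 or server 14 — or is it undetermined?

server 5

server 14 < server 4 and server 4 < server 11 give server 14 < server 11.
With server 11 < server 1: server 14 < server 4 < server 11 < server 1.
With server 1 < server 7: server 14 < server 4 < server 11 < server 1 < server 7.
Then server 7 < server 17 extends the chain to server 17.
Then server 17 < server 6 extends the chain to server 6.
Then server 6 < server 5 extends the chain to server 5.
So server 5 is higher.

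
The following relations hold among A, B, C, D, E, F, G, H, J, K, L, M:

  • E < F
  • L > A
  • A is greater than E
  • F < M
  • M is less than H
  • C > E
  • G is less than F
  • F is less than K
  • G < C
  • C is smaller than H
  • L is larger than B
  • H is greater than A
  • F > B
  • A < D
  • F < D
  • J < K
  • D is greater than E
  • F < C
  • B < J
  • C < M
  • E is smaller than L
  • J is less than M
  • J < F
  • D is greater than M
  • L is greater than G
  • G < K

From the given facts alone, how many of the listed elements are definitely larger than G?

Directly above G: F, L, C, K.
One step further: M, D, H (7 so far).
No other element is forced above G by the given relations, so the count is 7.

7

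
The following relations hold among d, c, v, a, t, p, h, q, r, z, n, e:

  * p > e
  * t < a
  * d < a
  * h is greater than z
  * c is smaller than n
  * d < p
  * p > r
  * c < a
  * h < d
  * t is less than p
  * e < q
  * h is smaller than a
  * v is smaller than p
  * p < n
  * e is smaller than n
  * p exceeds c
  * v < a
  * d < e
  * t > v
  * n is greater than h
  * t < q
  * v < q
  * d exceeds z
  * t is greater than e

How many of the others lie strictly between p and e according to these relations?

Chaining upward from e reaches: t, q, n, a.
Chaining downward from p reaches: v, z, h, d, c, r, t.
Strictly between e and p are those in both lists: t — 1 element.

1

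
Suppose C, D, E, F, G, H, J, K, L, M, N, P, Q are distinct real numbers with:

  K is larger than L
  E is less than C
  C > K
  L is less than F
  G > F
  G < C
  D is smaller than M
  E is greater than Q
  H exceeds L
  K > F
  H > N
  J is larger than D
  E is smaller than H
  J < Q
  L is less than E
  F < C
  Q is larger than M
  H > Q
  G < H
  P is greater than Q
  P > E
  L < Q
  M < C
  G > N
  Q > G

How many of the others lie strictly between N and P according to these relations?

3

The relations place N below P. An element lies strictly between them when it is forced above N and also forced below P.
Above N: {G, Q, E, H, C}. Below P: {L, F, D, M, G, J, Q, E}.
Intersection: {G, Q, E} — 3.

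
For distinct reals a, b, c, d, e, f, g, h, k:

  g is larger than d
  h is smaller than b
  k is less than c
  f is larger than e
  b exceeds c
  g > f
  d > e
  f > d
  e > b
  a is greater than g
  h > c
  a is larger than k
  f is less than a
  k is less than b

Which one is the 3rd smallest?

The consecutive relations fix a unique order: k < c < h < b < e < d < f < g < a.
Counting 3 from the smallest end gives h.

h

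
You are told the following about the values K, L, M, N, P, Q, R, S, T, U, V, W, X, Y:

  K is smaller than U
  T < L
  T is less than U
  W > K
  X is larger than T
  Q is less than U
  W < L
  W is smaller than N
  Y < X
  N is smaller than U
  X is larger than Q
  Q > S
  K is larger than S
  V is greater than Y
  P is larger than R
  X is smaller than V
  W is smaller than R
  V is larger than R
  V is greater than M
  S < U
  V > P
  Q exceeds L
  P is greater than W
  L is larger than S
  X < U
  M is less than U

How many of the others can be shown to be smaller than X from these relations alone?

7

The elements the relations force below X are S, K, W, T, L, Q, Y — no chain reaches any other.
That is 7.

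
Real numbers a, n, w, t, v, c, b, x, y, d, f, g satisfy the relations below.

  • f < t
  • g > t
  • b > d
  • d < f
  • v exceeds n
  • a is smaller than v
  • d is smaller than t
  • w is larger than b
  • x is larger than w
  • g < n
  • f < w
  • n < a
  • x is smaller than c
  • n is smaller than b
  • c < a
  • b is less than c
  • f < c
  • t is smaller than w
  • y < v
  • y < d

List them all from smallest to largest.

y < d < f < t < g < n < b < w < x < c < a < v

Nothing is placed below y, so it is least; from there y < d; d < f; f < t; t < g; g < n; n < b; b < w; w < x; x < c; c < a; a < v, each given directly.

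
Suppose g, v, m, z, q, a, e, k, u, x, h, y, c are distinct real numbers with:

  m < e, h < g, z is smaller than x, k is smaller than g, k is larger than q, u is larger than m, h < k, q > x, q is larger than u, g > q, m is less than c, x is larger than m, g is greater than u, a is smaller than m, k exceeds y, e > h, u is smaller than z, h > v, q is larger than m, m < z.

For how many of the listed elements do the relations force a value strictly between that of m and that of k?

4

The relations place m below k. An element lies strictly between them when it is forced above m and also forced below k.
Above m: {u, z, x, q, c, e, g}. Below k: {a, v, u, z, h, x, y, q}.
Intersection: {u, z, x, q} — 4.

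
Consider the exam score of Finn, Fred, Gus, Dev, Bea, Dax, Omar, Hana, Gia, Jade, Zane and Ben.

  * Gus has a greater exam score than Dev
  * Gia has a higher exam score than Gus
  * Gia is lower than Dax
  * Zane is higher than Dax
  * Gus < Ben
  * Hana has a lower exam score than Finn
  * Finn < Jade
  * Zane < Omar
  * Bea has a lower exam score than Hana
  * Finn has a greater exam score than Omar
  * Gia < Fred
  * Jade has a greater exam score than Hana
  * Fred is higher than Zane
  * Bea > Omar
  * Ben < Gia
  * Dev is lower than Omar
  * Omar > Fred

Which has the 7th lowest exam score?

Fred

The consecutive relations fix a unique order: Dev < Gus < Ben < Gia < Dax < Zane < Fred < Omar < Bea < Hana < Finn < Jade.
The 7th smallest is Fred.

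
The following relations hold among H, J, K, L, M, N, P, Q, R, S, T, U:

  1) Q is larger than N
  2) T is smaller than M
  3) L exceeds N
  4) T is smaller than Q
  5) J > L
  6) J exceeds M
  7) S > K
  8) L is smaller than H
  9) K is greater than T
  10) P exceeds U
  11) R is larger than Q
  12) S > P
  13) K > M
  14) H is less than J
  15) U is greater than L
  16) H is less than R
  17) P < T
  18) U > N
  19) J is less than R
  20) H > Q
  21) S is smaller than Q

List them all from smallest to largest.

N < L < U < P < T < M < K < S < Q < H < J < R

Each adjacent pair is fixed by a given relation: N < L; L < U; U < P; P < T; T < M; M < K; K < S; S < Q; Q < H; H < J; J < R. Chaining them end to end gives the full order.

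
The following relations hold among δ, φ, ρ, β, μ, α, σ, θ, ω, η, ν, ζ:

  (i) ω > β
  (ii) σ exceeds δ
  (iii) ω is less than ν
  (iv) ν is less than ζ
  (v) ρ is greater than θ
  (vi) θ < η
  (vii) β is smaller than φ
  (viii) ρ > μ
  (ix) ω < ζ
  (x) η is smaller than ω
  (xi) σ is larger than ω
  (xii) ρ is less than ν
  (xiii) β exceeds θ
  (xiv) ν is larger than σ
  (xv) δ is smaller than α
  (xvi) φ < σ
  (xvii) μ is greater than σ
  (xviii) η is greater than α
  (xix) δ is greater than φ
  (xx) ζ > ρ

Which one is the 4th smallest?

Chaining the given pairs: θ < β < φ < δ < α < η < ω < σ < μ < ρ < ν < ζ.
Counting 4 from the smallest end gives δ.

δ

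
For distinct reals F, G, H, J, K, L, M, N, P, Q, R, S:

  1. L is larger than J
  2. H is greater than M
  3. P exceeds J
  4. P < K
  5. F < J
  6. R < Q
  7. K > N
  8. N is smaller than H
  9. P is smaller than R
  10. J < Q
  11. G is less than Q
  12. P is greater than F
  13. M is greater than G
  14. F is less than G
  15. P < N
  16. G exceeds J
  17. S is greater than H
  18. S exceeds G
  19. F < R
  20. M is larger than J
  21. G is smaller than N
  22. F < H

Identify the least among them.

Chaining upward from F: directly above it, J, P, R, G, H; then M, L, N, Q, K, S.
That covers every other element, and nothing is given below F, so F is the least.

F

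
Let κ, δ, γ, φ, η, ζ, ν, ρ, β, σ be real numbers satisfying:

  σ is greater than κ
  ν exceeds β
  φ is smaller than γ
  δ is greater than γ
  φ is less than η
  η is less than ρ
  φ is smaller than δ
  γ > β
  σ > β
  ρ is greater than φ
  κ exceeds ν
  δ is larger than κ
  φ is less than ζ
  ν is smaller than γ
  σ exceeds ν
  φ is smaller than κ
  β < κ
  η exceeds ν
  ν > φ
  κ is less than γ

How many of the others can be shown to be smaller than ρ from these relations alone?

4

The elements the relations force below ρ are φ, β, ν, η — no chain reaches any other.
That is 4.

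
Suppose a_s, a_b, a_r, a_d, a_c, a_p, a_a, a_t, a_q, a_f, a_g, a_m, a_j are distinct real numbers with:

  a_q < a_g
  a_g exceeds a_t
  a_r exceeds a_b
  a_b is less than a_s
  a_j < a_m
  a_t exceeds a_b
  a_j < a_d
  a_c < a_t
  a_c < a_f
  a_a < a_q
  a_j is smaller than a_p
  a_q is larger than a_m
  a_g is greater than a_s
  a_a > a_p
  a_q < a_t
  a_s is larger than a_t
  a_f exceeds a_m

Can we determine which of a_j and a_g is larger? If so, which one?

a_g

Chaining the given relations: a_j < a_p < a_a < a_q < a_t < a_s < a_g.
So a_g is larger.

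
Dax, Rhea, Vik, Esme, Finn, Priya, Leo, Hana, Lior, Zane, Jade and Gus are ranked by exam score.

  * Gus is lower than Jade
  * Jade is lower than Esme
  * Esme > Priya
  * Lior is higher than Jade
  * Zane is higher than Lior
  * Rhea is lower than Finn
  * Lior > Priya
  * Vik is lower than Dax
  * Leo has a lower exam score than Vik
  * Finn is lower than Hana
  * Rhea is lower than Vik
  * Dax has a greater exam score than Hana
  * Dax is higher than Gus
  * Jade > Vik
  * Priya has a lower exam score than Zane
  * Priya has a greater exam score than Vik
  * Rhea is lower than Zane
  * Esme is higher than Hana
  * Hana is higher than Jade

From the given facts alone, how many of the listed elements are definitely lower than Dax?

7

From Dax the given relations immediately reach Gus, Vik, Hana.
From those, Rhea, Leo, Finn, Jade — 7 in total.
No other element is forced below Dax by the given relations, so the count is 7.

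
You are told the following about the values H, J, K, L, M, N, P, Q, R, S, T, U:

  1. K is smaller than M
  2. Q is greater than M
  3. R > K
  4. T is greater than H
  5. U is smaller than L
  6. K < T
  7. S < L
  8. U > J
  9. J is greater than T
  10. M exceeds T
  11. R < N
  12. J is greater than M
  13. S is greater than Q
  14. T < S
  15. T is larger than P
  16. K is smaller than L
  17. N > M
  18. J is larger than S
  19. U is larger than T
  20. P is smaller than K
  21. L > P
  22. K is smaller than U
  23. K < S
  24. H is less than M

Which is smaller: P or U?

Link the given pairs in sequence: P < K; K < T; T < M; M < Q; Q < S; S < J; J < U.
Chaining these gives P < K < T < M < Q < S < J < U.
So P < U; P is the smaller of the two.

P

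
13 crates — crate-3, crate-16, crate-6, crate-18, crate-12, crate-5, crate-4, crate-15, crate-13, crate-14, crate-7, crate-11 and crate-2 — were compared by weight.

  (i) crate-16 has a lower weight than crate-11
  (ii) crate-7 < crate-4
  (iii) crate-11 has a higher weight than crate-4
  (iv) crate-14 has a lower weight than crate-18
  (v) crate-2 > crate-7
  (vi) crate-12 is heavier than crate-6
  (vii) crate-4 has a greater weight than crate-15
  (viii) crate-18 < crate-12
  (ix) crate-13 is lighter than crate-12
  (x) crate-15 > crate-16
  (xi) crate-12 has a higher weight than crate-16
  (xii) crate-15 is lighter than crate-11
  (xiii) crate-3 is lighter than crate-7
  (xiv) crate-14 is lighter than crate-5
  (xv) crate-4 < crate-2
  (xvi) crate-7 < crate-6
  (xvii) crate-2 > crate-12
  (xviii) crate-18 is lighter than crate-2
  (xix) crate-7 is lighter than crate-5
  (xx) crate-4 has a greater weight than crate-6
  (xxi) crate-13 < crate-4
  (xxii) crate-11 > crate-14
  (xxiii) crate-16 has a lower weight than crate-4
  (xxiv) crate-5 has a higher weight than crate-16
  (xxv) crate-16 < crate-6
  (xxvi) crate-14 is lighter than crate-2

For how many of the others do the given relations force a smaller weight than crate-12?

7

From crate-12 the given relations immediately reach crate-13, crate-16, crate-18, crate-6.
From those, crate-7, crate-14 — 6 in total.
From those, crate-3 — 7 in total.
No other element is forced below crate-12 by the given relations, so the count is 7.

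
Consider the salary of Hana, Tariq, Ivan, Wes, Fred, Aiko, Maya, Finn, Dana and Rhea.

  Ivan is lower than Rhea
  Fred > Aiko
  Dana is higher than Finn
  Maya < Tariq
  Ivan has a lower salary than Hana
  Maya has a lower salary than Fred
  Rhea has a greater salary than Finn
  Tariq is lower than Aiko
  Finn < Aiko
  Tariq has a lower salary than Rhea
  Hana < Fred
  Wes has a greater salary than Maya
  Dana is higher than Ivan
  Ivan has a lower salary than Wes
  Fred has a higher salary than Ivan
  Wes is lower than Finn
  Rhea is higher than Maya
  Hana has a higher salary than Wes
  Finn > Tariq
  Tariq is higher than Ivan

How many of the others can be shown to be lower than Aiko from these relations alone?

5

The elements the relations force below Aiko are Maya, Ivan, Tariq, Wes, Finn — no chain reaches any other.
That is 5.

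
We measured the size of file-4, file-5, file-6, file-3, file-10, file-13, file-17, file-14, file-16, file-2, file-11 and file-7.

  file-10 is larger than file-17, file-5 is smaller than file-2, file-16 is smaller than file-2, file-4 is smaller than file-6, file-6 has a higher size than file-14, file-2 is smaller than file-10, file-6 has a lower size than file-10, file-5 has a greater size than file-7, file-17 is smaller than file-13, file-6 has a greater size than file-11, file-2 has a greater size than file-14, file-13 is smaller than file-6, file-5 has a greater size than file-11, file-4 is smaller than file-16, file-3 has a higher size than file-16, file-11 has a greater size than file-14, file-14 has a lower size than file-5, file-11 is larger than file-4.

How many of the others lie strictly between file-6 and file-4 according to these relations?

1

Chaining upward from file-4 reaches: file-16, file-11, file-5, file-3, file-2, file-10.
Chaining downward from file-6 reaches: file-17, file-14, file-11, file-13.
Strictly between file-4 and file-6 are those in both lists: file-11 — 1 element.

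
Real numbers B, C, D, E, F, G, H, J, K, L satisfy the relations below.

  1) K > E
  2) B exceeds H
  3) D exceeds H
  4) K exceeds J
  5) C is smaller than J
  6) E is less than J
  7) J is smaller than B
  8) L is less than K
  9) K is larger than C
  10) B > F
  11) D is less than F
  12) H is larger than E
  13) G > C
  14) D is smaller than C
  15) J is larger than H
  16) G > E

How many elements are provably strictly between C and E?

The relations place E below C. An element lies strictly between them when it is forced above E and also forced below C.
Above E: {H, D, G, J, F, K, B}. Below C: {H, D}.
Intersection: {H, D} — 2.

2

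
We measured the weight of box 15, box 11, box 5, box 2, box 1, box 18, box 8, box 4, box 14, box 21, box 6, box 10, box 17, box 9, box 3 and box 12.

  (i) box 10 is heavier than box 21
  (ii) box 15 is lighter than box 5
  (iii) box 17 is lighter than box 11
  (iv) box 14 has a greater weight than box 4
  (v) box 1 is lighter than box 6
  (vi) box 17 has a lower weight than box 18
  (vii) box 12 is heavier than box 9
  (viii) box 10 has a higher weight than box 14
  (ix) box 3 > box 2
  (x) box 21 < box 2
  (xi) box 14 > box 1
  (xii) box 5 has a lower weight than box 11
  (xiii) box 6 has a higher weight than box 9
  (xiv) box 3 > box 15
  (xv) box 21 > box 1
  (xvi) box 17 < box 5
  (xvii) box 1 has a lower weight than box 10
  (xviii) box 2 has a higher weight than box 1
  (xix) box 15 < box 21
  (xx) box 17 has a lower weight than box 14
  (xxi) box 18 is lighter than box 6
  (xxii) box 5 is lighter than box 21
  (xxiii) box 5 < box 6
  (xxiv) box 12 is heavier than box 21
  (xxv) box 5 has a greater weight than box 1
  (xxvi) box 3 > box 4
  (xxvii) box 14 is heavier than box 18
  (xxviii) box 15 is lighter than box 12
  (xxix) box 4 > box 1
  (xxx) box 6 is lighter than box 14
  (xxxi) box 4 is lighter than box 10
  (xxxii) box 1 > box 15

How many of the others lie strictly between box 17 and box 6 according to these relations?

2

Chaining upward from box 17 reaches: box 18, box 5, box 11, box 21, box 2, box 12, box 3, box 14, box 10.
Chaining downward from box 6 reaches: box 15, box 9, box 1, box 18, box 5.
Strictly between box 17 and box 6 are those in both lists: box 18, box 5 — 2 elements.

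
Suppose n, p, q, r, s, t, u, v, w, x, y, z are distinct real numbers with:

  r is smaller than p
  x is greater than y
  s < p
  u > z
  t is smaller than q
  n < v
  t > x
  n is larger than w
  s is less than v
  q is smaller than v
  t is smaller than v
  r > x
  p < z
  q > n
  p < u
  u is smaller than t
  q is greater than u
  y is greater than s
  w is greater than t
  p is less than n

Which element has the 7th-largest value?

z

Chaining the given pairs: s < y < x < r < p < z < u < t < w < n < q < v.
Counting 7 from the largest end gives z.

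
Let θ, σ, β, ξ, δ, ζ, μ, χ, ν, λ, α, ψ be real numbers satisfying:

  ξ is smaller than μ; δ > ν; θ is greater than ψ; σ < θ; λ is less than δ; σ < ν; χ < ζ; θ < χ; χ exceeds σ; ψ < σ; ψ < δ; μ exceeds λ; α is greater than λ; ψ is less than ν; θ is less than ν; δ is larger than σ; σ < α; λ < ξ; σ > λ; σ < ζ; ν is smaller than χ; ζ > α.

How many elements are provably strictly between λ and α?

The relations place λ below α. An element lies strictly between them when it is forced above λ and also forced below α.
Above λ: {ξ, σ, θ, ν, χ, μ, ζ, δ}. Below α: {ψ, σ}.
Intersection: {σ} — 1.

1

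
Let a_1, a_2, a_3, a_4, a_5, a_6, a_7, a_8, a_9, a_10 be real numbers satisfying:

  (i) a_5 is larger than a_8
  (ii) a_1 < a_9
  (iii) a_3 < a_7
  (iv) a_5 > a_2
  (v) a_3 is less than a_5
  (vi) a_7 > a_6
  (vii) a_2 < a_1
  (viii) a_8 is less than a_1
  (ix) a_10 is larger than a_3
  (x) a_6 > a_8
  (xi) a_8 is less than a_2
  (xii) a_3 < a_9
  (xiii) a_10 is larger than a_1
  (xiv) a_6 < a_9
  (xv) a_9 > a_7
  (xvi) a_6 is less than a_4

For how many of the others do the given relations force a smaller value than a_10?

From a_10 the given relations immediately reach a_3, a_1.
From those, a_8, a_2 — 4 in total.
Nothing else is reachable below a_10; 4 in all.

4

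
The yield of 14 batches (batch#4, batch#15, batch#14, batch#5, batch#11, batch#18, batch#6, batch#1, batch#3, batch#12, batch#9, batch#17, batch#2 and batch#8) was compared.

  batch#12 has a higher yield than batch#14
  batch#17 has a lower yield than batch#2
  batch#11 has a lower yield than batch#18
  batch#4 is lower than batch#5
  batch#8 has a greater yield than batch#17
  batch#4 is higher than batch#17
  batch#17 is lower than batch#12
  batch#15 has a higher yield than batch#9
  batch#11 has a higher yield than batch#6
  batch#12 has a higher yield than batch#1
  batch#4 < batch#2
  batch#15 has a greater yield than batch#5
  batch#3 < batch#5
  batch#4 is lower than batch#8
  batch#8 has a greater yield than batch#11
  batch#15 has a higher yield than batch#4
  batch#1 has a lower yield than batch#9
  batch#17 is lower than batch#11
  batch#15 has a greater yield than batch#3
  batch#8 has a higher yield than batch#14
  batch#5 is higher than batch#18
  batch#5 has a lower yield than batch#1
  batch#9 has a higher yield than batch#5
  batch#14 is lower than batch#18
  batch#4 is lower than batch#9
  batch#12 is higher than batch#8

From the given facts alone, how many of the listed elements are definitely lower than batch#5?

The elements the relations force below batch#5 are batch#6, batch#17, batch#4, batch#14, batch#11, batch#18, batch#3 — no chain reaches any other.
That is 7.

7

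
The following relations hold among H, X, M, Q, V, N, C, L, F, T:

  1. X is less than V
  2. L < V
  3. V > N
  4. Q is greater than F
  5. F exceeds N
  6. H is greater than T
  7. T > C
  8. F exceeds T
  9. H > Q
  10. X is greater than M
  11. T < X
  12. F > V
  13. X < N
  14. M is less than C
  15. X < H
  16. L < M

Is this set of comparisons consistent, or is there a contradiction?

Every relation is compatible with L < M < C < T < X < N < V < F < Q < H; the set is consistent.

consistent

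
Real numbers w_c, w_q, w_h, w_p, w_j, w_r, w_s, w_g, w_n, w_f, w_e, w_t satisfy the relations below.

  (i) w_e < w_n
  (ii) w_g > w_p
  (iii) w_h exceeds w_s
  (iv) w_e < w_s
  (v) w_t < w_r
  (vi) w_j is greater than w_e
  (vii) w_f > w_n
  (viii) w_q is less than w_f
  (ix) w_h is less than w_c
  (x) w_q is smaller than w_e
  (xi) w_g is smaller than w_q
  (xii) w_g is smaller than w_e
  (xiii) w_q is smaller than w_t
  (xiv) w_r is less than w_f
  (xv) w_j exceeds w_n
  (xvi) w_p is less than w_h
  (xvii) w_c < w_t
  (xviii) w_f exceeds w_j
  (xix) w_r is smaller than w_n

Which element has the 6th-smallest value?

w_h

Piecing the relations together gives one ordering: w_p < w_g < w_q < w_e < w_s < w_h < w_c < w_t < w_r < w_n < w_j < w_f.
The 6th smallest is w_h.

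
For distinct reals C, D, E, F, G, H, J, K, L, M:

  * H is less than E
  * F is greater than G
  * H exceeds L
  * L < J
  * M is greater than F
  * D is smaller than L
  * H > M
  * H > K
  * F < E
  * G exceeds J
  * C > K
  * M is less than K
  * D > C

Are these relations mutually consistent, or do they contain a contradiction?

inconsistent

Chaining the given relations yields C < D < L < J < G < F < M < K, so C < K. But one relation states K < C. These cannot both hold.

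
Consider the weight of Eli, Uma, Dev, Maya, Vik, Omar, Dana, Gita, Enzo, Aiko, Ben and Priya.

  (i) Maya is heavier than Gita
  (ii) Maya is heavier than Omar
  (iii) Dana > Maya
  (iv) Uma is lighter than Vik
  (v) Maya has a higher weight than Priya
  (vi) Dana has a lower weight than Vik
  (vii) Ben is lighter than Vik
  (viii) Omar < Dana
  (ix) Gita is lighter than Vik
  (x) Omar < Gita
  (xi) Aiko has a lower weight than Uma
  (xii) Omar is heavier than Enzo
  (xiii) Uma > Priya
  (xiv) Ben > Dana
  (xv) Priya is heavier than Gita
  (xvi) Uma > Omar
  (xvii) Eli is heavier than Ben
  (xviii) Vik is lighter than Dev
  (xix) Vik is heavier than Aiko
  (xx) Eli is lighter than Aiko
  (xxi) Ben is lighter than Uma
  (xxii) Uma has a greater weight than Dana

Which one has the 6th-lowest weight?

The consecutive relations fix a unique order: Enzo < Omar < Gita < Priya < Maya < Dana < Ben < Eli < Aiko < Uma < Vik < Dev.
Counting 6 from the smallest end gives Dana.

Dana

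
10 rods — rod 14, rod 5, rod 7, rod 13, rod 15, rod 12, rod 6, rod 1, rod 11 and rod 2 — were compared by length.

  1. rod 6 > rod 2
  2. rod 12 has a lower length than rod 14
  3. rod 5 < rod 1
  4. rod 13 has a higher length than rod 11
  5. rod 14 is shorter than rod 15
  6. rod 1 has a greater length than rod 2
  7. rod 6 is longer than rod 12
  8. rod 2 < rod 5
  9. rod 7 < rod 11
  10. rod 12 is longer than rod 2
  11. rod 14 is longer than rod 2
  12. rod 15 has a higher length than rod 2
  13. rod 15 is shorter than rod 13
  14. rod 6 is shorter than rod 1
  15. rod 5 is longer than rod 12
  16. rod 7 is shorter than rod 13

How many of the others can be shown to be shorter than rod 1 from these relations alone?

The elements the relations force below rod 1 are rod 2, rod 12, rod 6, rod 5 — no chain reaches any other.
That is 4.

4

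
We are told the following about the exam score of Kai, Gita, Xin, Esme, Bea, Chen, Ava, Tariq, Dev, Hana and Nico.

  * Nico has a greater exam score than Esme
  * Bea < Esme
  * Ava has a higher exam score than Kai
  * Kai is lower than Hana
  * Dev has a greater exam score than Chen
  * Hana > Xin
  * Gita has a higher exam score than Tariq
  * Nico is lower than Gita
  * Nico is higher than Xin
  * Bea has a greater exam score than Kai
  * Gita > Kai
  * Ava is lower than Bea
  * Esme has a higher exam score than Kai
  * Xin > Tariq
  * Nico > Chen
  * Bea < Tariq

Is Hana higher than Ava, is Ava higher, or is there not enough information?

Hana

The relevant relations are Ava < Bea; Bea < Tariq; Tariq < Xin; Xin < Hana.
Chaining these gives Ava < Bea < Tariq < Xin < Hana.
So Hana is higher.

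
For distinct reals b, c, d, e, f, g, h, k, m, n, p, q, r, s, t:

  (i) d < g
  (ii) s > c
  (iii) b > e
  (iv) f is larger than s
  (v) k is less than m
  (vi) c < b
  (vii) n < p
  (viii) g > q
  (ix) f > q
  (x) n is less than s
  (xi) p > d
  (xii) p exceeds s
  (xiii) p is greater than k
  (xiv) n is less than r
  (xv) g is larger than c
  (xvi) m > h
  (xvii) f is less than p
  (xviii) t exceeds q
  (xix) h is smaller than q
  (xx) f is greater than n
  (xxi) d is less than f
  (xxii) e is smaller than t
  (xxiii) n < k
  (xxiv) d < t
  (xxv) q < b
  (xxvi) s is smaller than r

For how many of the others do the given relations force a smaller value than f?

The elements the relations force below f are n, c, h, d, s, q — no chain reaches any other.
That is 6.

6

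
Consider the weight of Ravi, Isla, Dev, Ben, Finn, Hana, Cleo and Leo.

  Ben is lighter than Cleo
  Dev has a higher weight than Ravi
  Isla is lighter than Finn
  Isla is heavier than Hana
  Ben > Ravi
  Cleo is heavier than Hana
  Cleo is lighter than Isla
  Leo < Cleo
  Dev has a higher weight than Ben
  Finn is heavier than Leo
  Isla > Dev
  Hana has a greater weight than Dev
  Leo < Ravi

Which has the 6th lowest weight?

Piecing the relations together gives one ordering: Leo < Ravi < Ben < Dev < Hana < Cleo < Isla < Finn.
Counting 6 from the smallest end gives Cleo.

Cleo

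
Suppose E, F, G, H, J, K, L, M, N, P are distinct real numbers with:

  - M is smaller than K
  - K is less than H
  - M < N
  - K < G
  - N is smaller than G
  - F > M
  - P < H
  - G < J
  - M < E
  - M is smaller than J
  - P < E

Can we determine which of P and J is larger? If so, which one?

Following every chain through P: above P we get E, H.
J is not reached, and no chain runs the other way from J to P.
So the given relations leave the order of P and J undetermined.

undetermined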